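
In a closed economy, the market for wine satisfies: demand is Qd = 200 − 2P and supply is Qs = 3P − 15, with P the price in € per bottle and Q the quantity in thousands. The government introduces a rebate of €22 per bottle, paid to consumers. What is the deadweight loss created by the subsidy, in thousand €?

Without the subsidy, 200 − 2P = 3P − 15 gives 5P = 215, so P* = €43 and Q* = 114.
With a per-unit subsidy paid to consumers, each effectively pays P − 22, so demand becomes Qd = 200 − 2(P − 22).
New equilibrium: consumers pay €29.8, sellers receive €51.8, Q = 140.4. (Wedge: Pb − Ps = −22.)
Quantity rises by |ΔQ| = |114 − 140.4| = 26.4.
DWL = ½ · t · |ΔQ| = ½ · 22 · 26.4 = €290.4.

Deadweight loss = €290.4 thousand.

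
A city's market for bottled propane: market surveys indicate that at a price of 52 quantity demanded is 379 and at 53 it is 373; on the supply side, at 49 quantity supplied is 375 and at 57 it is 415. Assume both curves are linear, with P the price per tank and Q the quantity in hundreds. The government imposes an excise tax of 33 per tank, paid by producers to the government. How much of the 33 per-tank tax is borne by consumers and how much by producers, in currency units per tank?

Demand slope: (373 − 379)/(53 − 52) = -6, so Qd = 691 − 6P.
Supply slope: (415 − 375)/(57 − 49) = 5, so Qs = 5P + 130.
Without the tax, 691 − 6P = 5P + 130 gives 11P = 561, so P* = 51 and Q* = 385.
With the tax collected from producers, supply shifts: Qs = 5(P − 33) + 130.
New equilibrium: consumers pay 66, producers receive 33, Q = 295. (Wedge: Pb − Ps = 33.)
Burden on consumers: 15; on producers: 18. (They sum to 33.)

Consumers bear 15 per tank; producers bear 18 per tank.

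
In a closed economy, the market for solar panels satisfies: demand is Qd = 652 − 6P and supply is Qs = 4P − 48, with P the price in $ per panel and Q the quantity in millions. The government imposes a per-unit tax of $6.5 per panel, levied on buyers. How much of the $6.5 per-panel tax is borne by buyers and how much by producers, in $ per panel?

Buyers bear $2.6 per panel; producers bear $3.9 per panel.

Without the tax, 652 − 6P = 4P − 48 gives 10P = 700, so P* = $70 and Q* = 232.
With the tax collected from buyers, demand (in seller-price terms) shifts: Qd = 652 − 6(P + 6.5).
Solving gives Q = 216.4 with buyers paying $72.6 and producers receiving $66.1 (the $6.5 wedge).
Burden on buyers: $2.6; on producers: $3.9. (They sum to $6.5.)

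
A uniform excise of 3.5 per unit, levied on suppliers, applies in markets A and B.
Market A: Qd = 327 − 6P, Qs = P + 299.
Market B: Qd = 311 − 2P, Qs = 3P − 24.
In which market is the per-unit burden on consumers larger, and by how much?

Market A: pre-tax P* = 4, Q* = 303; post-tax Q = 300; per-unit burden on consumers = 0.5.
Market B: pre-tax P* = 67, Q* = 177; post-tax Q = 172.8; per-unit burden on consumers = 2.1.
Difference: 0.5 vs 2.1 → market B is larger by 1.6.

Market B, by 1.6.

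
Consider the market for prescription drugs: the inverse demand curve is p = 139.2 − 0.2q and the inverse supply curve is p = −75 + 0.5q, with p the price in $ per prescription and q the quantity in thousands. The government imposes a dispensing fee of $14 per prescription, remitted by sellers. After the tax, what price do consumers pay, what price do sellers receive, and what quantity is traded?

Inverting to q(p) form: qd = 696 − 5p; qs = 2p + 150.
Before the tax: set 696 − 5p = 2p + 150 → p* = $78, q* = 306.
With the tax collected from sellers, supply shifts: qs = 2(p − 14) + 150.
Solving gives q = 286 with consumers paying $82 and sellers receiving $68 (the $14 wedge).

Consumers pay $82; sellers receive $68; quantity = 286.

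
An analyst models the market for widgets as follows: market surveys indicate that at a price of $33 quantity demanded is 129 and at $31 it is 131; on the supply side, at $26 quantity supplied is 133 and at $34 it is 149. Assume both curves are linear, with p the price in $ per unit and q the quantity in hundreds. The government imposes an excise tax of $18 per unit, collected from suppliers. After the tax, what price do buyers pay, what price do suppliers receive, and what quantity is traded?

Demand slope: (131 − 129)/(31 − 33) = -1, so qd = 162 − p.
Supply slope: (149 − 133)/(34 − 26) = 2, so qs = 2p + 81.
Without the tax, 162 − p = 2p + 81 gives 3p = 81, so p* = $27 and q* = 135.
With the tax collected from suppliers, supply shifts: qs = 2(p − 18) + 81.
Solving gives q = 123 with buyers paying $39 and suppliers receiving $21 (the $18 wedge).
The less price-elastic side of the market bears the larger share of a per-unit tax.

Buyers pay $39; suppliers receive $21; quantity = 123.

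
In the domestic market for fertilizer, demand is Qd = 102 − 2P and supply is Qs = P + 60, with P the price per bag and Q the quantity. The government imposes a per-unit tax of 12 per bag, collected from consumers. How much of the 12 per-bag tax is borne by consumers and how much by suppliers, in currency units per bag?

Before the tax: set 102 − 2P = P + 60 → P* = 14, Q* = 74.
With the tax collected from consumers, demand (in seller-price terms) shifts: Qd = 102 − 2(P + 12).
Solving gives Q = 66 with consumers paying 18 and suppliers receiving 6 (the 12 wedge).
Burden on consumers: 4; on suppliers: 8. (They sum to 12.)
The less price-elastic side of the market bears the larger share of a per-unit tax.

Consumers bear 4 per bag; suppliers bear 8 per bag.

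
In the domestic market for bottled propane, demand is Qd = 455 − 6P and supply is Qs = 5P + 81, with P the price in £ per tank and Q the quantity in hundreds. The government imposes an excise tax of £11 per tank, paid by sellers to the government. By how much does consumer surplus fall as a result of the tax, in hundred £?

Without the tax, 455 − 6P = 5P + 81 gives 11P = 374, so P* = £34 and Q* = 251.
With the tax collected from sellers, supply shifts: Qs = 5(P − 11) + 81.
Solving gives Q = 221 with consumers paying £39 and sellers receiving £28 (the £11 wedge).
ΔCS is the trapezoid between Q = 221 and Q = 251 of height £5: ½ · (251 + 221) · 5 = £1180.

Consumer surplus falls by £1180 hundred.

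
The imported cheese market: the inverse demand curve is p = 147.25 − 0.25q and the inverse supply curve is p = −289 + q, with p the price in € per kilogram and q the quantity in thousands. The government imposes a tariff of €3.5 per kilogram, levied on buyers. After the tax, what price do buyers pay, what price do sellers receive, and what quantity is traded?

Inverting to q(p) form: qd = 589 − 4p; qs = p + 289.
Without the tax, 589 − 4p = p + 289 gives 5p = 300, so p* = €60 and q* = 349.
With the tax collected from buyers, demand (in seller-price terms) shifts: qd = 589 − 4(p + 3.5).
Solving gives q = 346.2 with buyers paying €60.7 and sellers receiving €57.2 (the €3.5 wedge).
The less price-elastic side of the market bears the larger share of a per-unit tax.

Buyers pay €60.7; sellers receive €57.2; quantity = 346.2.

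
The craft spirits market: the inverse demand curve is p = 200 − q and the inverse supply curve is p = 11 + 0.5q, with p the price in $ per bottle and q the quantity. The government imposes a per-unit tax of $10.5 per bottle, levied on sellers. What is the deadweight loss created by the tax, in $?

Inverting to q(p) form: qd = 200 − p; qs = 2p − 22.
Before the tax: set 200 − p = 2p − 22 → p* = $74, q* = 126.
With the tax collected from sellers, supply shifts: qs = 2(p − 10.5) − 22.
New equilibrium: buyers pay $81, sellers receive $70.5, q = 119. (Wedge: pb − ps = 10.5.)
Quantity falls by |ΔQ| = |126 − 119| = 7.
DWL = ½ · t · |ΔQ| = ½ · 10.5 · 7 = $36.75.

Deadweight loss = $36.75.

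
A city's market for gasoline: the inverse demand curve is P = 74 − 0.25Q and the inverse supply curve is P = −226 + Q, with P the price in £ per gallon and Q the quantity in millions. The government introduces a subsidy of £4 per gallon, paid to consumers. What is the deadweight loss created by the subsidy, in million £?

Inverting to Q(P) form: Qd = 296 − 4P; Qs = P + 226.
Before the subsidy: set 296 − 4P = P + 226 → P* = £14, Q* = 240.
With a per-unit subsidy paid to consumers, each effectively pays P − 4, so demand becomes Qd = 296 − 4(P − 4).
New equilibrium: consumers pay £13.2, producers receive £17.2, Q = 243.2. (Wedge: Pb − Ps = −4.)
Quantity rises by |ΔQ| = |240 − 243.2| = 3.2.
DWL = ½ · t · |ΔQ| = ½ · 4 · 3.2 = £6.4.

Deadweight loss = £6.4 million.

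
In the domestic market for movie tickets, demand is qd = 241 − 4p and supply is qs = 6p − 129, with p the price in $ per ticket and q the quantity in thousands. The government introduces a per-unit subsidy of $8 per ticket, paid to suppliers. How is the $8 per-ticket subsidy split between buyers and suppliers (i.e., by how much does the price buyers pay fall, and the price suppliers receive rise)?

Buyers gain $4.8 per ticket; suppliers gain $3.2 per ticket.

Before the subsidy: set 241 − 4p = 6p − 129 → p* = $37, q* = 93.
With a per-unit subsidy paid to suppliers, each receives p + 8 per unit sold, so supply becomes qs = 6(p + 8) − 129.
New equilibrium: buyers pay $32.2, suppliers receive $40.2, q = 112.2. (Wedge: pb − ps = −8.)
Gain to buyers: $4.8; to suppliers: $3.2. (They sum to $8.)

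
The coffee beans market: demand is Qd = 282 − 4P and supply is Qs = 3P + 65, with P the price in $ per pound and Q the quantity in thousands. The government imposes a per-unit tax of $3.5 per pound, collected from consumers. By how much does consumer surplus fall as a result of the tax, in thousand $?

Before the tax: set 282 − 4P = 3P + 65 → P* = $31, Q* = 158.
With the tax collected from consumers, demand (in seller-price terms) shifts: Qd = 282 − 4(P + 3.5).
Solving gives Q = 152 with consumers paying $32.5 and producers receiving $29 (the $3.5 wedge).
ΔCS is the trapezoid between Q = 152 and Q = 158 of height $1.5: ½ · (158 + 152) · 1.5 = $232.5.

Consumer surplus falls by $232.5 thousand.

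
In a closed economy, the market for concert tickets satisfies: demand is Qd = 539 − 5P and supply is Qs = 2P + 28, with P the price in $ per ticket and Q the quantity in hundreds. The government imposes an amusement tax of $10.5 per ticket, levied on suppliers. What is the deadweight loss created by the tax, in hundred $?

Deadweight loss = $78.75 hundred.

Without the tax, 539 − 5P = 2P + 28 gives 7P = 511, so P* = $73 and Q* = 174.
With the tax collected from suppliers, supply shifts: Qs = 2(P − 10.5) + 28.
New equilibrium: consumers pay $76, suppliers receive $65.5, Q = 159. (Wedge: Pb − Ps = 10.5.)
Quantity falls by |ΔQ| = |174 − 159| = 15.
DWL = ½ · t · |ΔQ| = ½ · 10.5 · 15 = $78.75.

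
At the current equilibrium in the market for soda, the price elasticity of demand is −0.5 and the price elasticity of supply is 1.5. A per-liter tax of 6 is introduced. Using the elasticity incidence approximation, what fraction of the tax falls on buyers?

Buyers' share ≈ 0.75.

Incidence ratio: buyers' share ≈ εs / (εs + |εd|) = 1.5 / (1.5 + 0.5) = 0.75.
Supply is the more elastic side, so buyers bear the larger share.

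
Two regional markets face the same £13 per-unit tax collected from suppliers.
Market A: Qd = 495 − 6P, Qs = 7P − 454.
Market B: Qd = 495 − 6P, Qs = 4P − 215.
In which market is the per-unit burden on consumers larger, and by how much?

Market A: pre-tax P* = £73, Q* = 57; post-tax Q = 15; per-unit burden on consumers = £7.
Market B: pre-tax P* = £71, Q* = 69; post-tax Q = 37.8; per-unit burden on consumers = £5.2.
Difference: £7 vs £5.2 → market A is larger by £1.8.

Market A, by £1.8.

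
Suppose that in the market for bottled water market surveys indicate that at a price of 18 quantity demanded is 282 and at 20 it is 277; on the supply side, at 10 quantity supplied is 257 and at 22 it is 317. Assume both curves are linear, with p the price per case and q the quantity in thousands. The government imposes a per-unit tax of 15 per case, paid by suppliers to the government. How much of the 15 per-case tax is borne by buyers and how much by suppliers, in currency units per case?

Demand slope: (277 − 282)/(20 − 18) = -2.5, so qd = 327 − 2.5p.
Supply slope: (317 − 257)/(22 − 10) = 5, so qs = 5p + 207.
Before the tax: set 327 − 2.5p = 5p + 207 → p* = 16, q* = 287.
With the tax collected from suppliers, supply shifts: qs = 5(p − 15) + 207.
Solving gives q = 262 with buyers paying 26 and suppliers receiving 11 (the 15 wedge).
Burden on buyers: 10; on suppliers: 5. (They sum to 15.)
The less price-elastic side of the market bears the larger share of a per-unit tax.

Buyers bear 10 per case; suppliers bear 5 per case.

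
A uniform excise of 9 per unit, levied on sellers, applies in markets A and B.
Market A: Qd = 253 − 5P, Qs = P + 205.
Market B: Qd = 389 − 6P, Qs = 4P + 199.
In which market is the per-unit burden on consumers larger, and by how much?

Market A: pre-tax P* = 8, Q* = 213; post-tax Q = 205.5; per-unit burden on consumers = 1.5.
Market B: pre-tax P* = 19, Q* = 275; post-tax Q = 253.4; per-unit burden on consumers = 3.6.
Difference: 1.5 vs 3.6 → market B is larger by 2.1.

Market B, by 2.1.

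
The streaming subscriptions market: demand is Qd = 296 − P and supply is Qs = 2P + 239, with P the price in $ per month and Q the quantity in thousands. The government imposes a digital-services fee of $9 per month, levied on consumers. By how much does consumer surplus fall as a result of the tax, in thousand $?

Without the tax, 296 − P = 2P + 239 gives 3P = 57, so P* = $19 and Q* = 277.
With the tax collected from consumers, demand (in seller-price terms) shifts: Qd = 296 − (P + 9).
New equilibrium: consumers pay $25, suppliers receive $16, Q = 271. (Wedge: Pb − Ps = 9.)
ΔCS is the trapezoid between Q = 271 and Q = 277 of height $6: ½ · (277 + 271) · 6 = $1644.

Consumer surplus falls by $1644 thousand.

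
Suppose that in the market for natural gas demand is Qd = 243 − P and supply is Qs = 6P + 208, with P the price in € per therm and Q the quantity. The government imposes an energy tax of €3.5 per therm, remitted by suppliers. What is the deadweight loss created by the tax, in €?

Without the tax, 243 − P = 6P + 208 gives 7P = 35, so P* = €5 and Q* = 238.
With the tax collected from suppliers, supply shifts: Qs = 6(P − 3.5) + 208.
Solving gives Q = 235 with consumers paying €8 and suppliers receiving €4.5 (the €3.5 wedge).
Quantity falls by |ΔQ| = |238 − 235| = 3.
DWL = ½ · t · |ΔQ| = ½ · 3.5 · 3 = €5.25.

Deadweight loss = €5.25.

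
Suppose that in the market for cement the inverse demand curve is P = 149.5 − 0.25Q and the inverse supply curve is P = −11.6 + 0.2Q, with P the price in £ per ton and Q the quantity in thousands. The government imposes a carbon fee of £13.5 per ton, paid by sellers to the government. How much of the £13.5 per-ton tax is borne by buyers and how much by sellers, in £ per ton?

Inverting to Q(P) form: Qd = 598 − 4P; Qs = 5P + 58.
Before the tax: set 598 − 4P = 5P + 58 → P* = £60, Q* = 358.
With the tax collected from sellers, supply shifts: Qs = 5(P − 13.5) + 58.
New equilibrium: buyers pay £67.5, sellers receive £54, Q = 328. (Wedge: Pb − Ps = 13.5.)
Burden on buyers: £7.5; on sellers: £6. (They sum to £13.5.)

Buyers bear £7.5 per ton; sellers bear £6 per ton.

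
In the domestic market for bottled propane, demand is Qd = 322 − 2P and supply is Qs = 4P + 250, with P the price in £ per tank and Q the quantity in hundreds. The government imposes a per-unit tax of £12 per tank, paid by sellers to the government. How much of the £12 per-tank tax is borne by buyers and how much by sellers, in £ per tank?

Before the tax: set 322 − 2P = 4P + 250 → P* = £12, Q* = 298.
With the tax collected from sellers, supply shifts: Qs = 4(P − 12) + 250.
New equilibrium: buyers pay £20, sellers receive £8, Q = 282. (Wedge: Pb − Ps = 12.)
Burden on buyers: £8; on sellers: £4. (They sum to £12.)
The less price-elastic side of the market bears the larger share of a per-unit tax.

Buyers bear £8 per tank; sellers bear £4 per tank.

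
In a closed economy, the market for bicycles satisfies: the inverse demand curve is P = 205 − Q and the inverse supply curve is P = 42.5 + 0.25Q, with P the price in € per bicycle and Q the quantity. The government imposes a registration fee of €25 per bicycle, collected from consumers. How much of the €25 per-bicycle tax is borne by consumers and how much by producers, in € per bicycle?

Consumers bear €20 per bicycle; producers bear €5 per bicycle.

Inverting to Q(P) form: Qd = 205 − P; Qs = 4P − 170.
Before the tax: set 205 − P = 4P − 170 → P* = €75, Q* = 130.
With the tax collected from consumers, demand (in seller-price terms) shifts: Qd = 205 − (P + 25).
New equilibrium: consumers pay €95, producers receive €70, Q = 110. (Wedge: Pb − Ps = 25.)
Burden on consumers: €20; on producers: €5. (They sum to €25.)
The less price-elastic side of the market bears the larger share of a per-unit tax.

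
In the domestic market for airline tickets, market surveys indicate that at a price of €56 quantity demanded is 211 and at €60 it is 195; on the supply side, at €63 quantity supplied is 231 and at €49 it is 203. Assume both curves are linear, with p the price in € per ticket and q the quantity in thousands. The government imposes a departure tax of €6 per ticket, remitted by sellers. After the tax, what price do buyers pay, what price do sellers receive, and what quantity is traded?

Buyers pay €57; sellers receive €51; quantity = 207.

Demand slope: (195 − 211)/(60 − 56) = -4, so qd = 435 − 4p.
Supply slope: (203 − 231)/(49 − 63) = 2, so qs = 2p + 105.
Without the tax, 435 − 4p = 2p + 105 gives 6p = 330, so p* = €55 and q* = 215.
With the tax collected from sellers, supply shifts: qs = 2(p − 6) + 105.
New equilibrium: buyers pay €57, sellers receive €51, q = 207. (Wedge: pb − ps = 6.)
The less price-elastic side of the market bears the larger share of a per-unit tax.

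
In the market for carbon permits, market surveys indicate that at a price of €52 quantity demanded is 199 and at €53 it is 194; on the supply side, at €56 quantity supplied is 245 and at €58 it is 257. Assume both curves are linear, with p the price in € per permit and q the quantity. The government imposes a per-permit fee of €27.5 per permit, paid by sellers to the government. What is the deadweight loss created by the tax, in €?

Deadweight loss = €1031.25.

Demand slope: (194 − 199)/(53 − 52) = -5, so qd = 459 − 5p.
Supply slope: (257 − 245)/(58 − 56) = 6, so qs = 6p − 91.
Before the tax: set 459 − 5p = 6p − 91 → p* = €50, q* = 209.
With the tax collected from sellers, supply shifts: qs = 6(p − 27.5) − 91.
New equilibrium: consumers pay €65, sellers receive €37.5, q = 134. (Wedge: pb − ps = 27.5.)
Quantity falls by |ΔQ| = |209 − 134| = 75.
DWL = ½ · t · |ΔQ| = ½ · 27.5 · 75 = €1031.25.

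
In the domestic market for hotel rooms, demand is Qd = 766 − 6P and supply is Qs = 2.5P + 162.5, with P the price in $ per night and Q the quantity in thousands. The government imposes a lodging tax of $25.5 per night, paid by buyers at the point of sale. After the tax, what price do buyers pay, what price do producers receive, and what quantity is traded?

Buyers pay $78.5; producers receive $53; quantity = 295.

Without the tax, 766 − 6P = 2.5P + 162.5 gives 8.5P = 603.5, so P* = $71 and Q* = 340.
With the tax collected from buyers, demand (in seller-price terms) shifts: Qd = 766 − 6(P + 25.5).
Solving gives Q = 295 with buyers paying $78.5 and producers receiving $53 (the $25.5 wedge).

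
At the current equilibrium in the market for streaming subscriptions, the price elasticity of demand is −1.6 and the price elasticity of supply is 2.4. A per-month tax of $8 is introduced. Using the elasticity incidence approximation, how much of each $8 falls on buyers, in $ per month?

Buyers bear ≈ $4.8 per month.

Incidence ratio: buyers' share ≈ εs / (εs + |εd|) = 2.4 / (2.4 + 1.6) = 0.6.
So buyers bear ≈ 0.6 × $8 = $4.8; producers bear $3.2.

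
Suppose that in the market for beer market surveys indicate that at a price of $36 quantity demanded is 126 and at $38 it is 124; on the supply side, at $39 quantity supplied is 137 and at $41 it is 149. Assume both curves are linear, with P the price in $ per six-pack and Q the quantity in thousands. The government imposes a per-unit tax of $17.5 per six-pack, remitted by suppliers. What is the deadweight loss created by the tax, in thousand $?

Deadweight loss = $131.25 thousand.

Demand slope: (124 − 126)/(38 − 36) = -1, so Qd = 162 − P.
Supply slope: (149 − 137)/(41 − 39) = 6, so Qs = 6P − 97.
Before the tax: set 162 − P = 6P − 97 → P* = $37, Q* = 125.
With the tax collected from suppliers, supply shifts: Qs = 6(P − 17.5) − 97.
New equilibrium: consumers pay $52, suppliers receive $34.5, Q = 110. (Wedge: Pb − Ps = 17.5.)
Quantity falls by |ΔQ| = |125 − 110| = 15.
DWL = ½ · t · |ΔQ| = ½ · 17.5 · 15 = $131.25.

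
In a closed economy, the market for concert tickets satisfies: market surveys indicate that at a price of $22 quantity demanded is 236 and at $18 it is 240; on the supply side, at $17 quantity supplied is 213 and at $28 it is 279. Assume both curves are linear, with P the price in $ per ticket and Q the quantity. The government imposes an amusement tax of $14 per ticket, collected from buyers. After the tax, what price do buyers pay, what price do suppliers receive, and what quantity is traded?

Demand slope: (240 − 236)/(18 − 22) = -1, so Qd = 258 − P.
Supply slope: (279 − 213)/(28 − 17) = 6, so Qs = 6P + 111.
Before the tax: set 258 − P = 6P + 111 → P* = $21, Q* = 237.
With the tax collected from buyers, demand (in seller-price terms) shifts: Qd = 258 − (P + 14).
Solving gives Q = 225 with buyers paying $33 and suppliers receiving $19 (the $14 wedge).
The less price-elastic side of the market bears the larger share of a per-unit tax.

Buyers pay $33; suppliers receive $19; quantity = 225.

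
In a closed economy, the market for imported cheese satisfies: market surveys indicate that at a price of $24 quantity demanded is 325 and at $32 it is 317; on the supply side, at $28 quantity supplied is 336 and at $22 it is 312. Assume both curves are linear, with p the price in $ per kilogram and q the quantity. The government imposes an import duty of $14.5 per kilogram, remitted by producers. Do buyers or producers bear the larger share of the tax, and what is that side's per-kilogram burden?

Buyers bear the larger share: $11.6 per kilogram.

Demand slope: (317 − 325)/(32 − 24) = -1, so qd = 349 − p.
Supply slope: (312 − 336)/(22 − 28) = 4, so qs = 4p + 224.
Before the tax: set 349 − p = 4p + 224 → p* = $25, q* = 324.
With the tax collected from producers, supply shifts: qs = 4(p − 14.5) + 224.
Solving gives q = 312.4 with buyers paying $36.6 and producers receiving $22.1 (the $14.5 wedge).
Per-kilogram burden: buyers $11.6, producers $2.9.
Buyers take the larger share because demand is less price-elastic here (demand slope 1 vs supply slope 4).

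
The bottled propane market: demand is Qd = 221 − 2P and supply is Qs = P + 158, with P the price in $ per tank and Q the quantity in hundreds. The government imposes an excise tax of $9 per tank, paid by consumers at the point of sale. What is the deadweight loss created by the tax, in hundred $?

Before the tax: set 221 − 2P = P + 158 → P* = $21, Q* = 179.
With the tax collected from consumers, demand (in seller-price terms) shifts: Qd = 221 − 2(P + 9).
Solving gives Q = 173 with consumers paying $24 and suppliers receiving $15 (the $9 wedge).
Quantity falls by |ΔQ| = |179 − 173| = 6.
DWL = ½ · t · |ΔQ| = ½ · 9 · 6 = $27.

Deadweight loss = $27 hundred.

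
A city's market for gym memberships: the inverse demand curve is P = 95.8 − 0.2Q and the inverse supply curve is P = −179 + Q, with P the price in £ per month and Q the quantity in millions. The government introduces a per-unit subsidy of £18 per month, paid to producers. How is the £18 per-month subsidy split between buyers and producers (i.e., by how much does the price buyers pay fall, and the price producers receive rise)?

Buyers gain £3 per month; producers gain £15 per month.

Inverting to Q(P) form: Qd = 479 − 5P; Qs = P + 179.
Without the subsidy, 479 − 5P = P + 179 gives 6P = 300, so P* = £50 and Q* = 229.
With a per-unit subsidy paid to producers, each receives P + 18 per unit sold, so supply becomes Qs = (P + 18) + 179.
New equilibrium: buyers pay £47, producers receive £65, Q = 244. (Wedge: Pb − Ps = −18.)
Gain to buyers: £3; to producers: £15. (They sum to £18.)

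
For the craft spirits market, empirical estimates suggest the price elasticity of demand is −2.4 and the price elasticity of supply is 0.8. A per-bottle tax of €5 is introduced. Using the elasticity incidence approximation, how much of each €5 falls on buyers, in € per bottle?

Incidence ratio: buyers' share ≈ εs / (εs + |εd|) = 0.8 / (0.8 + 2.4) = 0.25.
So buyers bear ≈ 0.25 × €5 = €1.25; suppliers bear €3.75.

Buyers bear ≈ €1.25 per bottle.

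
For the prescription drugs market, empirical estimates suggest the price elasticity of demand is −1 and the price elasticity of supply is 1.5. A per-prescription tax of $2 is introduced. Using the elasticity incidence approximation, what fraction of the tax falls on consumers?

Incidence ratio: consumers' share ≈ εs / (εs + |εd|) = 1.5 / (1.5 + 1) = 0.6.
Supply is the more elastic side, so consumers bear the larger share.

Consumers' share ≈ 0.6.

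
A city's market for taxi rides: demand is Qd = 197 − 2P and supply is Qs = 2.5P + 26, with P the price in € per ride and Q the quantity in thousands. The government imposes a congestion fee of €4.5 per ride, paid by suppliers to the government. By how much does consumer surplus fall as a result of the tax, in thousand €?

Consumer surplus falls by €296.25 thousand.

Without the tax, 197 − 2P = 2.5P + 26 gives 4.5P = 171, so P* = €38 and Q* = 121.
With the tax collected from suppliers, supply shifts: Qs = 2.5(P − 4.5) + 26.
New equilibrium: buyers pay €40.5, suppliers receive €36, Q = 116. (Wedge: Pb − Ps = 4.5.)
ΔCS is the trapezoid between Q = 116 and Q = 121 of height €2.5: ½ · (121 + 116) · 2.5 = €296.25.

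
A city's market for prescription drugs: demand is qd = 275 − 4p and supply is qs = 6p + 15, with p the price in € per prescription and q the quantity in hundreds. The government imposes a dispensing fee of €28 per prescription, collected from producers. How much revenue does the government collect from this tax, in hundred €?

Without the tax, 275 − 4p = 6p + 15 gives 10p = 260, so p* = €26 and q* = 171.
With the tax collected from producers, supply shifts: qs = 6(p − 28) + 15.
New equilibrium: consumers pay €42.8, producers receive €14.8, q = 103.8. (Wedge: pb − ps = 28.)
Revenue = t · Q = 28 · 103.8 = €2906.4.

Tax revenue = €2906.4 hundred.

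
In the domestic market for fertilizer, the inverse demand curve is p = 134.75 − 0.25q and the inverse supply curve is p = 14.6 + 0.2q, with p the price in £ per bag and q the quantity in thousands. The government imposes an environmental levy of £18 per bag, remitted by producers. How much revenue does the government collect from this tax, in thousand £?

Tax revenue = £4086 thousand.

Rewrite in direct form: qd = 539 − 4p and qs = 5p − 73.
Before the tax: set 539 − 4p = 5p − 73 → p* = £68, q* = 267.
With the tax collected from producers, supply shifts: qs = 5(p − 18) − 73.
Solving gives q = 227 with consumers paying £78 and producers receiving £60 (the £18 wedge).
Revenue = t · Q = 18 · 227 = £4086.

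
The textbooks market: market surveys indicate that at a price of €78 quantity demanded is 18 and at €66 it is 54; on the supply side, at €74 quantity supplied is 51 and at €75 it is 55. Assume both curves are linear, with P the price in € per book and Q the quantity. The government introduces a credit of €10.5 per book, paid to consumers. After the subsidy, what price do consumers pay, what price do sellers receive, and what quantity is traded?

Demand slope: (54 − 18)/(66 − 78) = -3, so Qd = 252 − 3P.
Supply slope: (55 − 51)/(75 − 74) = 4, so Qs = 4P − 245.
Without the subsidy, 252 − 3P = 4P − 245 gives 7P = 497, so P* = €71 and Q* = 39.
With a per-unit subsidy paid to consumers, each effectively pays P − 10.5, so demand becomes Qd = 252 − 3(P − 10.5).
Solving gives Q = 57 with consumers paying €65 and sellers receiving €75.5 (the €10.5 wedge).

Consumers pay €65; sellers receive €75.5; quantity = 57.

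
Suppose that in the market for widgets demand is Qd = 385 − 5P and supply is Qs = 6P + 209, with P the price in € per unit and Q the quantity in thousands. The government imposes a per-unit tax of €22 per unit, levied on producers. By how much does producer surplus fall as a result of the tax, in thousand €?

Without the tax, 385 − 5P = 6P + 209 gives 11P = 176, so P* = €16 and Q* = 305.
With the tax collected from producers, supply shifts: Qs = 6(P − 22) + 209.
New equilibrium: buyers pay €28, producers receive €6, Q = 245. (Wedge: Pb − Ps = 22.)
ΔPS is the trapezoid between Q = 245 and Q = 305 of height €10: ½ · (305 + 245) · 10 = €2750.

Producer surplus falls by €2750 thousand.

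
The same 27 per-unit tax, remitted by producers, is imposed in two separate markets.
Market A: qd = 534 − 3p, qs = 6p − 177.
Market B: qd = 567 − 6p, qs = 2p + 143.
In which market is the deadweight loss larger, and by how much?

Market A, by 182.25.

Market A: pre-tax p* = 79, q* = 297; post-tax q = 243; deadweight loss = 729.
Market B: pre-tax p* = 53, q* = 249; post-tax q = 208.5; deadweight loss = 546.75.
Difference: 729 vs 546.75 → market A is larger by 182.25.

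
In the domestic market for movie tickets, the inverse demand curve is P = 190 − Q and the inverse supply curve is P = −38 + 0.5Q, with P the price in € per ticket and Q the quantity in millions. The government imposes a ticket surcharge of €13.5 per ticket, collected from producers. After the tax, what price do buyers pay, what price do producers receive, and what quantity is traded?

Buyers pay €47; producers receive €33.5; quantity = 143.

Inverting to Q(P) form: Qd = 190 − P; Qs = 2P + 76.
Before the tax: set 190 − P = 2P + 76 → P* = €38, Q* = 152.
With the tax collected from producers, supply shifts: Qs = 2(P − 13.5) + 76.
Solving gives Q = 143 with buyers paying €47 and producers receiving €33.5 (the €13.5 wedge).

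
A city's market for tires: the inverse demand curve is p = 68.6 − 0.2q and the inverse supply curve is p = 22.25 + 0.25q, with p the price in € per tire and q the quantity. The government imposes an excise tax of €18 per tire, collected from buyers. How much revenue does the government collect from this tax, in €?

Rewrite in direct form: qd = 343 − 5p and qs = 4p − 89.
Before the tax: set 343 − 5p = 4p − 89 → p* = €48, q* = 103.
With the tax collected from buyers, demand (in seller-price terms) shifts: qd = 343 − 5(p + 18).
New equilibrium: buyers pay €56, suppliers receive €38, q = 63. (Wedge: pb − ps = 18.)
Revenue = t · Q = 18 · 63 = €1134.

Tax revenue = €1134.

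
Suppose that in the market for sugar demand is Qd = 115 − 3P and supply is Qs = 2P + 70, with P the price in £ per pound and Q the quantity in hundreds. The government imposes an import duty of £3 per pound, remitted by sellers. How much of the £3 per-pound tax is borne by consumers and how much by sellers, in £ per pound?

Before the tax: set 115 − 3P = 2P + 70 → P* = £9, Q* = 88.
With the tax collected from sellers, supply shifts: Qs = 2(P − 3) + 70.
Solving gives Q = 84.4 with consumers paying £10.2 and sellers receiving £7.2 (the £3 wedge).
Burden on consumers: £1.2; on sellers: £1.8. (They sum to £3.)

Consumers bear £1.2 per pound; sellers bear £1.8 per pound.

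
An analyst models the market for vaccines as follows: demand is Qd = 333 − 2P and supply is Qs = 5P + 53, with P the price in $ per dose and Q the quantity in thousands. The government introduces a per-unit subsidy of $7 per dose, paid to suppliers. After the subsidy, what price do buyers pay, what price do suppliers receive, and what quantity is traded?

Before the subsidy: set 333 − 2P = 5P + 53 → P* = $40, Q* = 253.
With a per-unit subsidy paid to suppliers, each receives P + 7 per unit sold, so supply becomes Qs = 5(P + 7) + 53.
Solving gives Q = 263 with buyers paying $35 and suppliers receiving $42 (the $7 wedge).

Buyers pay $35; suppliers receive $42; quantity = 263.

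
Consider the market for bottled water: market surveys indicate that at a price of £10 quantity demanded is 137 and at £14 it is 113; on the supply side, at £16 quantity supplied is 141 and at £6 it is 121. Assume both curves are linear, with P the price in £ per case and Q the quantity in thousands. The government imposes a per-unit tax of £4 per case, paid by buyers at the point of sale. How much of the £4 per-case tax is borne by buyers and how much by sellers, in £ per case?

Demand slope: (113 − 137)/(14 − 10) = -6, so Qd = 197 − 6P.
Supply slope: (121 − 141)/(6 − 16) = 2, so Qs = 2P + 109.
Without the tax, 197 − 6P = 2P + 109 gives 8P = 88, so P* = £11 and Q* = 131.
With the tax collected from buyers, demand (in seller-price terms) shifts: Qd = 197 − 6(P + 4).
New equilibrium: buyers pay £12, sellers receive £8, Q = 125. (Wedge: Pb − Ps = 4.)
Burden on buyers: £1; on sellers: £3. (They sum to £4.)

Buyers bear £1 per case; sellers bear £3 per case.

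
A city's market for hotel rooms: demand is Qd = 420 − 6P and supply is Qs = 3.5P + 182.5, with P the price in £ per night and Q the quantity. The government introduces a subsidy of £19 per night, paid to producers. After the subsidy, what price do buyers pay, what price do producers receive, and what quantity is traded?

Buyers pay £18; producers receive £37; quantity = 312.

Before the subsidy: set 420 − 6P = 3.5P + 182.5 → P* = £25, Q* = 270.
With a per-unit subsidy paid to producers, each receives P + 19 per unit sold, so supply becomes Qs = 3.5(P + 19) + 182.5.
Solving gives Q = 312 with buyers paying £18 and producers receiving £37 (the £19 wedge).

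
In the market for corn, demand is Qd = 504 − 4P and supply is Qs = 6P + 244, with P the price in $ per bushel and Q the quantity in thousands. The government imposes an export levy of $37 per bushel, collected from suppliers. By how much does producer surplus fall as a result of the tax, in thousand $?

Producer surplus falls by $5262.88 thousand.

Before the tax: set 504 − 4P = 6P + 244 → P* = $26, Q* = 400.
With the tax collected from suppliers, supply shifts: Qs = 6(P − 37) + 244.
Solving gives Q = 311.2 with buyers paying $48.2 and suppliers receiving $11.2 (the $37 wedge).
ΔPS is the trapezoid between Q = 311.2 and Q = 400 of height $14.8: ½ · (400 + 311.2) · 14.8 = $5262.88.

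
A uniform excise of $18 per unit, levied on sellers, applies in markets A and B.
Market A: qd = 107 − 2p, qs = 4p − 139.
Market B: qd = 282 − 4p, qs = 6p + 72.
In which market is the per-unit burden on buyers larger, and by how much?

Market A, by $1.2.

Market A: pre-tax p* = $41, q* = 25; post-tax q = 1; per-unit burden on buyers = $12.
Market B: pre-tax p* = $21, q* = 198; post-tax q = 154.8; per-unit burden on buyers = $10.8.
Difference: $12 vs $10.8 → market A is larger by $1.2.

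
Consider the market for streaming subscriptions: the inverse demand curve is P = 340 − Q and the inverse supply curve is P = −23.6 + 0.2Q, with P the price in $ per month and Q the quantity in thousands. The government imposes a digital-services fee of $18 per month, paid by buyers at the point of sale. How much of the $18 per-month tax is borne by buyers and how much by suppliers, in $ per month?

Rewrite in direct form: Qd = 340 − P and Qs = 5P + 118.
Without the tax, 340 − P = 5P + 118 gives 6P = 222, so P* = $37 and Q* = 303.
With the tax collected from buyers, demand (in seller-price terms) shifts: Qd = 340 − (P + 18).
New equilibrium: buyers pay $52, suppliers receive $34, Q = 288. (Wedge: Pb − Ps = 18.)
Burden on buyers: $15; on suppliers: $3. (They sum to $18.)
The less price-elastic side of the market bears the larger share of a per-unit tax.

Buyers bear $15 per month; suppliers bear $3 per month.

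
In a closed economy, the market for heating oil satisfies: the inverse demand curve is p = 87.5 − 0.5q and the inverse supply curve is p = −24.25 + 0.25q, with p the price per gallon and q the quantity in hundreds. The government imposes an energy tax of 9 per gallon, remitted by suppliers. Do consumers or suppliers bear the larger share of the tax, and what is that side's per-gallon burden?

Inverting to q(p) form: qd = 175 − 2p; qs = 4p + 97.
Without the tax, 175 − 2p = 4p + 97 gives 6p = 78, so p* = 13 and q* = 149.
With the tax collected from suppliers, supply shifts: qs = 4(p − 9) + 97.
Solving gives q = 137 with consumers paying 19 and suppliers receiving 10 (the 9 wedge).
Per-gallon burden: consumers 6, suppliers 3.
Consumers take the larger share because demand is less price-elastic here (demand slope 2 vs supply slope 4).

Consumers bear the larger share: 6 per gallon.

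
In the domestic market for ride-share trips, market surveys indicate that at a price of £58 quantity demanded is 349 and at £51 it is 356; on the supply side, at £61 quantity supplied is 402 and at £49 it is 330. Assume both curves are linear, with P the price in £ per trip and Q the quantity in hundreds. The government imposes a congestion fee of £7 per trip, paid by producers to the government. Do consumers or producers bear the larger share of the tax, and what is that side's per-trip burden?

Demand slope: (356 − 349)/(51 − 58) = -1, so Qd = 407 − P.
Supply slope: (330 − 402)/(49 − 61) = 6, so Qs = 6P + 36.
Before the tax: set 407 − P = 6P + 36 → P* = £53, Q* = 354.
With the tax collected from producers, supply shifts: Qs = 6(P − 7) + 36.
Solving gives Q = 348 with consumers paying £59 and producers receiving £52 (the £7 wedge).
Per-trip burden: consumers £6, producers £1.
Consumers take the larger share because demand is less price-elastic here (demand slope 1 vs supply slope 6).

Consumers bear the larger share: £6 per trip.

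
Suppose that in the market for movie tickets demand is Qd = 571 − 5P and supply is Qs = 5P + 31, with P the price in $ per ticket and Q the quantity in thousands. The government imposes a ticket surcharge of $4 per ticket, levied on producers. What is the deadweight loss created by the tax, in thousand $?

Deadweight loss = $20 thousand.

Without the tax, 571 − 5P = 5P + 31 gives 10P = 540, so P* = $54 and Q* = 301.
With the tax collected from producers, supply shifts: Qs = 5(P − 4) + 31.
Solving gives Q = 291 with consumers paying $56 and producers receiving $52 (the $4 wedge).
Quantity falls by |ΔQ| = |301 − 291| = 10.
DWL = ½ · t · |ΔQ| = ½ · 4 · 10 = $20.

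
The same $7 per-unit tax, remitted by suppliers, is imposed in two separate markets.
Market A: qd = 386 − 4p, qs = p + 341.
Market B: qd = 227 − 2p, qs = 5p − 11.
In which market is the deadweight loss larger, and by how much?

Market B, by $15.4.

Market A: pre-tax p* = $9, q* = 350; post-tax q = 344.4; deadweight loss = $19.6.
Market B: pre-tax p* = $34, q* = 159; post-tax q = 149; deadweight loss = $35.
Difference: $19.6 vs $35 → market B is larger by $15.4.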